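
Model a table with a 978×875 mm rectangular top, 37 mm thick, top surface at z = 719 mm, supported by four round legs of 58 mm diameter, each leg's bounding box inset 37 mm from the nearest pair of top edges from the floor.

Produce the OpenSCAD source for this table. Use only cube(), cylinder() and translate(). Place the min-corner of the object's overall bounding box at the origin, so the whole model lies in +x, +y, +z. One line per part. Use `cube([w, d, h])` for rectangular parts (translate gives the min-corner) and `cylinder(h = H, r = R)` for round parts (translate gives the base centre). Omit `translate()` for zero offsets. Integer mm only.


translate([0, 0, 682]) cube([978, 875, 37]);
translate([66, 66, 0]) cylinder(h = 682, r = 29);
translate([912, 66, 0]) cylinder(h = 682, r = 29);
translate([66, 809, 0]) cylinder(h = 682, r = 29);
translate([912, 809, 0]) cylinder(h = 682, r = 29);


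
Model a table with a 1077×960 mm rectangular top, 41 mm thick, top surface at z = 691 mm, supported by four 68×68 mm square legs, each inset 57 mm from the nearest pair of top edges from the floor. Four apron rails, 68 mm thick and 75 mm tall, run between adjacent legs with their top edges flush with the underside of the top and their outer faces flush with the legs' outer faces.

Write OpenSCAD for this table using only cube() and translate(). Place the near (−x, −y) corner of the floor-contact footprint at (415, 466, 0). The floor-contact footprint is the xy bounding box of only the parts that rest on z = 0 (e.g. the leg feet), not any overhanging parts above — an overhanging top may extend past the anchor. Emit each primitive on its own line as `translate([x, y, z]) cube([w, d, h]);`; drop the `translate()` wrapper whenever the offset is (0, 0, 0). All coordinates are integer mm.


// leg_h = 691 - 41 = 650
// apron z = 650 - 75 = 575
translate([358, 409, 650]) cube([1077, 960, 41]);
translate([415, 466, 0]) cube([68, 68, 650]);
translate([1310, 466, 0]) cube([68, 68, 650]);
translate([415, 1244, 0]) cube([68, 68, 650]);
translate([1310, 1244, 0]) cube([68, 68, 650]);
translate([483, 466, 575]) cube([827, 68, 75]);
translate([483, 1244, 575]) cube([827, 68, 75]);
translate([415, 534, 575]) cube([68, 710, 75]);
translate([1310, 534, 575]) cube([68, 710, 75]);


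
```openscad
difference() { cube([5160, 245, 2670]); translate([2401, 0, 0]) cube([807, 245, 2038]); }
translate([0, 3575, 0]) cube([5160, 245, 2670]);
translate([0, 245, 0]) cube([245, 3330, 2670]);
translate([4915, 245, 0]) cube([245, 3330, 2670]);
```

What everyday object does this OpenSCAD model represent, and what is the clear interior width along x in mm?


A single room. The interior width is 4670 mm.

Four walls enclosing a rectangle with a door in the front wall — a room. Outside width 5160 minus two 245 mm walls gives 4670 mm.


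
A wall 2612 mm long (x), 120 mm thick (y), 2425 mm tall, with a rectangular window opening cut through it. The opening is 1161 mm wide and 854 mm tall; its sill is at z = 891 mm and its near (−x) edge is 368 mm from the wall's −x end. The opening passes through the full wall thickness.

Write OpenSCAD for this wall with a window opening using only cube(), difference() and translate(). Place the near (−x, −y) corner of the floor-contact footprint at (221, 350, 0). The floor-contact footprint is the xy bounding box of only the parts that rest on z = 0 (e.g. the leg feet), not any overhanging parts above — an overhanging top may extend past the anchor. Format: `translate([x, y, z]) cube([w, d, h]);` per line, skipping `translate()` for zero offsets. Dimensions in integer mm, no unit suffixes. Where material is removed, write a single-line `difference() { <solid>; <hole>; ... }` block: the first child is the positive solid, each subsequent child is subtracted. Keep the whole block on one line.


difference() { translate([221, 350, 0]) cube([2612, 120, 2425]); translate([589, 350, 891]) cube([1161, 120, 854]); }


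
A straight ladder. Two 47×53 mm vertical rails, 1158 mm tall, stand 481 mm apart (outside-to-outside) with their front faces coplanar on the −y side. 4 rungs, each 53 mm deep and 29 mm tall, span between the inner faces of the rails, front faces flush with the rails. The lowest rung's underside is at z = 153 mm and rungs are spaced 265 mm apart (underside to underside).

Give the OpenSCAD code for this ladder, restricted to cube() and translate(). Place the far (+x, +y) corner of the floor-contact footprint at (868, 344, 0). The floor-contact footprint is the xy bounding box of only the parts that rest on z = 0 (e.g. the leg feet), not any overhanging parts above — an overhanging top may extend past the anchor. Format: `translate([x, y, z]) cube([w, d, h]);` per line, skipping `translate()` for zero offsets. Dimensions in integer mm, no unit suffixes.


translate([387, 291, 0]) cube([47, 53, 1158]);
translate([821, 291, 0]) cube([47, 53, 1158]);
translate([434, 291, 153]) cube([387, 53, 29]);
translate([434, 291, 418]) cube([387, 53, 29]);
translate([434, 291, 683]) cube([387, 53, 29]);
translate([434, 291, 948]) cube([387, 53, 29]);


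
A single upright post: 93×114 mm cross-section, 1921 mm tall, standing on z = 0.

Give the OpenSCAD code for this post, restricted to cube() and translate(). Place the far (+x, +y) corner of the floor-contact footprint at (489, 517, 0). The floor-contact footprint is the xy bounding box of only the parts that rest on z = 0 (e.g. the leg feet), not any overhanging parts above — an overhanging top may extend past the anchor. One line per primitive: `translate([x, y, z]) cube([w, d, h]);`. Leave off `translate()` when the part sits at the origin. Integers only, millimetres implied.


translate([396, 403, 0]) cube([93, 114, 1921]);


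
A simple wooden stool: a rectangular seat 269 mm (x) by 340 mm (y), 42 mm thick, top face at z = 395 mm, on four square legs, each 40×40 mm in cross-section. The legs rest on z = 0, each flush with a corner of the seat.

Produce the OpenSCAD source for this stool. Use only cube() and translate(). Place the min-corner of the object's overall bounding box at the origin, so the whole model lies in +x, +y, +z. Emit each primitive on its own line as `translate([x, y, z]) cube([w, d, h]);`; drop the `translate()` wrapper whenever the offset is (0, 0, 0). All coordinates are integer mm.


translate([0, 0, 353]) cube([269, 340, 42]);
cube([40, 40, 353]);
translate([229, 0, 0]) cube([40, 40, 353]);
translate([0, 300, 0]) cube([40, 40, 353]);
translate([229, 300, 0]) cube([40, 40, 353]);


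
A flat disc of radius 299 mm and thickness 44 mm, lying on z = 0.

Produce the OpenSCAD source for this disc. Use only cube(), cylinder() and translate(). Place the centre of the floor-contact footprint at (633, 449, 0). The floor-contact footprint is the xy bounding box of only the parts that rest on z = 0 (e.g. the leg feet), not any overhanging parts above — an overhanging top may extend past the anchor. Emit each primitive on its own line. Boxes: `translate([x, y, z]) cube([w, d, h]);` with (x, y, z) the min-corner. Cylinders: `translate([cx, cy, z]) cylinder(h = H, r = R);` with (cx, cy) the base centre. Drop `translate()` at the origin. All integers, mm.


translate([633, 449, 0]) cylinder(h = 44, r = 299);


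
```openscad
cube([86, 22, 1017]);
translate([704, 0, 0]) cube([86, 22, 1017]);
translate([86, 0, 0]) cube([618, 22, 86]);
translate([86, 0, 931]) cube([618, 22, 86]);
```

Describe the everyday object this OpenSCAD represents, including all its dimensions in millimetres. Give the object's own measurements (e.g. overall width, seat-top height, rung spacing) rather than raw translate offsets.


A rectangular picture frame lying in the x–z plane (depth along y). The opening is 618 mm wide (x) by 845 mm tall (z), surrounded by a border 86 mm wide on all four sides. The frame is 22 mm deep and is made of two full-height vertical stiles with two horizontal rails fitted between them.


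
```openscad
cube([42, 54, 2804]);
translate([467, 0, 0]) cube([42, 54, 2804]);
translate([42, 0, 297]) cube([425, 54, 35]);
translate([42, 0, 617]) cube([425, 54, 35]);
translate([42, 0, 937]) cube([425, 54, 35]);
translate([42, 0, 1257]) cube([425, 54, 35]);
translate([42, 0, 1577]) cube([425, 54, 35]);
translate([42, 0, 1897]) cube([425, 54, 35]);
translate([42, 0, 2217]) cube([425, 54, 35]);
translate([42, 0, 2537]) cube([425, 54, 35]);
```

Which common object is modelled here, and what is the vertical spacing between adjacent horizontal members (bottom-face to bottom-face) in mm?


A ladder. The rung spacing is 320 mm.

Two tall 42×54 posts with 8 short bars between them — a ladder. Adjacent rungs sit at z = 297 and z = 617, so the spacing is 617 − 297 = 320 mm.


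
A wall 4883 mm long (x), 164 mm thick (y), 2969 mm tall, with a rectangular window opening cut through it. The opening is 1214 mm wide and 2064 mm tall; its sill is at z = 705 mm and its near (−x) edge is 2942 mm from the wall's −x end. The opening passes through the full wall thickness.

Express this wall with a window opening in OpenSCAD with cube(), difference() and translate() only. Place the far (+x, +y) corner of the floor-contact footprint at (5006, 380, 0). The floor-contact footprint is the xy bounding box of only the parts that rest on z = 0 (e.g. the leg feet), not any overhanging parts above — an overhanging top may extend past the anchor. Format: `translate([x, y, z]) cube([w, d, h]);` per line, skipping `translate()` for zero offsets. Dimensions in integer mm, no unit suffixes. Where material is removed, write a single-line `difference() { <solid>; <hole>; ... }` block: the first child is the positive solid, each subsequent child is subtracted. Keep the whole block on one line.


difference() { translate([123, 216, 0]) cube([4883, 164, 2969]); translate([3065, 216, 705]) cube([1214, 164, 2064]); }


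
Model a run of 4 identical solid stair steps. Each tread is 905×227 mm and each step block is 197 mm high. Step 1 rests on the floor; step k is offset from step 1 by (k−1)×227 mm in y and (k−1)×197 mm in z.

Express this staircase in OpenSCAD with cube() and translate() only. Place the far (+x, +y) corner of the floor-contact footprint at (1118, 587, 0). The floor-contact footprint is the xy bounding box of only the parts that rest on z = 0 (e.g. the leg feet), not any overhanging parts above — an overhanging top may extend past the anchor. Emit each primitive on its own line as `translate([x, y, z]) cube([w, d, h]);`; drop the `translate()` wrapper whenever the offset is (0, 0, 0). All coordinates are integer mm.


translate([213, 360, 0]) cube([905, 227, 197]);
translate([213, 587, 197]) cube([905, 227, 197]);
translate([213, 814, 394]) cube([905, 227, 197]);
translate([213, 1041, 591]) cube([905, 227, 197]);


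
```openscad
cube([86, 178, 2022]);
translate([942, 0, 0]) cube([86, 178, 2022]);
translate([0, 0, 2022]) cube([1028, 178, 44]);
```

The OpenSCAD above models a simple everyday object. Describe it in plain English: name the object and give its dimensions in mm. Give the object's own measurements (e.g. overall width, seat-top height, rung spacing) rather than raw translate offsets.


A door frame. The clear opening is 856 mm wide and 2022 mm high. Two 86 mm wide jambs, 178 mm deep, stand either side of the opening from the floor to the top of the opening. A 44 mm thick head sits across the top of both jambs, spanning the full outside width of the frame.


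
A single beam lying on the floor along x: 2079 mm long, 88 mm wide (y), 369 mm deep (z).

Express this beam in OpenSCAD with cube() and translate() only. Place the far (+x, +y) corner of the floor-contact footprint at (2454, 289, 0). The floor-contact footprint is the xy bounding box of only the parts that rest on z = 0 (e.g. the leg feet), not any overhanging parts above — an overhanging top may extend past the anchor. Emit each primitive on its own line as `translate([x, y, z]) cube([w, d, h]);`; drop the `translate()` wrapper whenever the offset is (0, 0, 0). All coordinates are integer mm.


translate([375, 201, 0]) cube([2079, 88, 369]);


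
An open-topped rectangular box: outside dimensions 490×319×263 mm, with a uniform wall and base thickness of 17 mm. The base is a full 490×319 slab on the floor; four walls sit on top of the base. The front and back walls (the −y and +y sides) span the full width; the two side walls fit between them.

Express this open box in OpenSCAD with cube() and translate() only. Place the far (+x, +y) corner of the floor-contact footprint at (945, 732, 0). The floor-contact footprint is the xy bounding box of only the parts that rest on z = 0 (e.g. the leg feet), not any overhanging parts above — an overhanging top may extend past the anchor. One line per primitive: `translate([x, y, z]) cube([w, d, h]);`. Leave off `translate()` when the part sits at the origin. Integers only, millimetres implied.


translate([455, 413, 0]) cube([490, 319, 17]);
translate([455, 413, 17]) cube([490, 17, 246]);
translate([455, 715, 17]) cube([490, 17, 246]);
translate([455, 430, 17]) cube([17, 285, 246]);
translate([928, 430, 17]) cube([17, 285, 246]);


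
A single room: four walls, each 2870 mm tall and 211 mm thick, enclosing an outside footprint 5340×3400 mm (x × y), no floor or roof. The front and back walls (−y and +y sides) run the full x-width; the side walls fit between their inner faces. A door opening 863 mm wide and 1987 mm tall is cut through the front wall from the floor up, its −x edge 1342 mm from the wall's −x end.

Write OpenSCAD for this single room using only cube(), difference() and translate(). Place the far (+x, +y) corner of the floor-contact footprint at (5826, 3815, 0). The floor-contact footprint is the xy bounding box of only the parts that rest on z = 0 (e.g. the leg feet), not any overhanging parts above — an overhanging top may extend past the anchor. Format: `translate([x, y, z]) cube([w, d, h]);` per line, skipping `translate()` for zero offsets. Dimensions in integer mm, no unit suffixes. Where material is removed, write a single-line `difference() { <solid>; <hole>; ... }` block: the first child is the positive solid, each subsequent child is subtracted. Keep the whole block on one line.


difference() { translate([486, 415, 0]) cube([5340, 211, 2870]); translate([1828, 415, 0]) cube([863, 211, 1987]); }
translate([486, 3604, 0]) cube([5340, 211, 2870]);
translate([486, 626, 0]) cube([211, 2978, 2870]);
translate([5615, 626, 0]) cube([211, 2978, 2870]);


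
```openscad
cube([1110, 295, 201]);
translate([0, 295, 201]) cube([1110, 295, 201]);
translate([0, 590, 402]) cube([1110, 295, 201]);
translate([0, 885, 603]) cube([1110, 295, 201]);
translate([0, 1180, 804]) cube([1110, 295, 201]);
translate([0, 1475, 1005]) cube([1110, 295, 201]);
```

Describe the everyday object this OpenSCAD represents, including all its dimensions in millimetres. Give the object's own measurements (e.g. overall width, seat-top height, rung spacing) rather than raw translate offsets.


A straight staircase of 6 solid steps. Each step is 1110 mm wide (x), 295 mm deep (y, the going) and 201 mm tall (the rise). The first step rests on the floor; each subsequent step sits one going further in +y and one rise higher in +z, directly behind and above the previous step with no overlap.


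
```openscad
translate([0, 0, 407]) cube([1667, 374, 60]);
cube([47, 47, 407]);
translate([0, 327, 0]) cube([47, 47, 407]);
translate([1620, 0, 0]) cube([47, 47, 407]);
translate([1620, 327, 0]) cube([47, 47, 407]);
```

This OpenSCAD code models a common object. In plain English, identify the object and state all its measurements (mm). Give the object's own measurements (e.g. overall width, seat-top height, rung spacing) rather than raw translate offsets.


A bench: a 1667×374 mm seat slab, 60 mm thick, top at z = 467 mm, on four 47×47 mm square legs flush with the seat corners and standing on z = 0.


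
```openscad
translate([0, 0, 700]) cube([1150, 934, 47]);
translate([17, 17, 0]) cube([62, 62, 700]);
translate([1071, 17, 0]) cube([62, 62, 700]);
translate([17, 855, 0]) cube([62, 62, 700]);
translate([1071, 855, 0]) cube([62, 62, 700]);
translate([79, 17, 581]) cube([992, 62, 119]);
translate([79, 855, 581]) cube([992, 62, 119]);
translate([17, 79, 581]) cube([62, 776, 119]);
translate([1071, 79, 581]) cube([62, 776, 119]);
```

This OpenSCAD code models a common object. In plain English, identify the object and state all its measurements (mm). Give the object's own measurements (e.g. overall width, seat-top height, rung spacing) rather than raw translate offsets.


A rectangular dining table. The top is 1150×934×47 mm with its upper surface at z = 747 mm. It stands on four 62×62 mm square legs, each inset 17 mm from the nearest pair of top edges, running from the floor to the underside of the top. Four apron rails, 62 mm thick and 119 mm tall, run between adjacent legs with their top edges flush with the underside of the top and their outer faces flush with the legs' outer faces.


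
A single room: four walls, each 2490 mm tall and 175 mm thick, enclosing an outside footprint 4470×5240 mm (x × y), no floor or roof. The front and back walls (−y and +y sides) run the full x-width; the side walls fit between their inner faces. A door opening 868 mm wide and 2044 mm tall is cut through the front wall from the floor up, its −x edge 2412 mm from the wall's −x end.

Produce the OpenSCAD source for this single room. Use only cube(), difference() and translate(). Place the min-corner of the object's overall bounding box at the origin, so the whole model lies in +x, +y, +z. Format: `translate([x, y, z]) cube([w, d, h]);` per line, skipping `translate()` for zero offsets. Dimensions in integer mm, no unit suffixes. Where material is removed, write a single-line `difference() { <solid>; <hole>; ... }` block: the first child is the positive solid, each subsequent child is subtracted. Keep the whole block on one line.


difference() { cube([4470, 175, 2490]); translate([2412, 0, 0]) cube([868, 175, 2044]); }
translate([0, 5065, 0]) cube([4470, 175, 2490]);
translate([0, 175, 0]) cube([175, 4890, 2490]);
translate([4295, 175, 0]) cube([175, 4890, 2490]);


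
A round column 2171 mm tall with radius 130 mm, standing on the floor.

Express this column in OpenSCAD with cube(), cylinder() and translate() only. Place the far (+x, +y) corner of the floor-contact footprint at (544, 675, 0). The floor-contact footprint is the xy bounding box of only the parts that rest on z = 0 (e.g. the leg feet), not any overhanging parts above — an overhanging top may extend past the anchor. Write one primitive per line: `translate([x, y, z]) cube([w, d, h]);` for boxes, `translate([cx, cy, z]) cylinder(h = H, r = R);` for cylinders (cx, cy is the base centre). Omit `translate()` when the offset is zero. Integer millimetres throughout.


translate([414, 545, 0]) cylinder(h = 2171, r = 130);


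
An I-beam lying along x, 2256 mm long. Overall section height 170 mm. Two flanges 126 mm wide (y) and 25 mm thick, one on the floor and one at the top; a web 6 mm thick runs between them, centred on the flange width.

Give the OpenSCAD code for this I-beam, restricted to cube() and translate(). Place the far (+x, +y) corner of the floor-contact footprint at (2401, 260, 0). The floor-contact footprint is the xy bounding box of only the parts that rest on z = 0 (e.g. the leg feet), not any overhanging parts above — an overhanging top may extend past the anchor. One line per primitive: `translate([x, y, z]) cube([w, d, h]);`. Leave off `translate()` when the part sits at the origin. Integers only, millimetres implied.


translate([145, 134, 0]) cube([2256, 126, 25]);
translate([145, 194, 25]) cube([2256, 6, 120]);
translate([145, 134, 145]) cube([2256, 126, 25]);


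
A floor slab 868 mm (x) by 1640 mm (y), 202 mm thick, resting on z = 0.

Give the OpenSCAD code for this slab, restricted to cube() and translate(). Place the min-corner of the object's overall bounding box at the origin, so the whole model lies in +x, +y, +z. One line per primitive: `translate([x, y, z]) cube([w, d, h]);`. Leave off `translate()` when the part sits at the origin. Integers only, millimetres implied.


cube([868, 1640, 202]);


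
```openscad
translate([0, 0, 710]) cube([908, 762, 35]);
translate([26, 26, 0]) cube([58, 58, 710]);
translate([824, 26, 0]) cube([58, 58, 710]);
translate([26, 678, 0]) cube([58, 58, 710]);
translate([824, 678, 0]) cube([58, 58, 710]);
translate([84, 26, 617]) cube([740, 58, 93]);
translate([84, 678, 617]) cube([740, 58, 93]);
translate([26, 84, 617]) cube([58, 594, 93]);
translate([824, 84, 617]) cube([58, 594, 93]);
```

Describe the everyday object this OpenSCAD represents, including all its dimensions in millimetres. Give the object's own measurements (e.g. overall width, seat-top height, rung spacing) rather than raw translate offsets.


A rectangular dining table. The top is 908×762×35 mm with its upper surface at z = 745 mm. It stands on four 58×58 mm square legs, each inset 26 mm from the nearest pair of top edges, running from the floor to the underside of the top. Four apron rails, 58 mm thick and 93 mm tall, run between adjacent legs with their top edges flush with the underside of the top and their outer faces flush with the legs' outer faces.


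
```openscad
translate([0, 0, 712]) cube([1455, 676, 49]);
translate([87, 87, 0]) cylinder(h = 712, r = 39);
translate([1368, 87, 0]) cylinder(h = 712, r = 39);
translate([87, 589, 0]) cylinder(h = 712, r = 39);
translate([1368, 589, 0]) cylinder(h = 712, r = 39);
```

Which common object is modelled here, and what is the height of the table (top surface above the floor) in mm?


A table. The table height is 761 mm.

A 1455×676×49 slab sits at z = 712 on four Ø78 mm round legs — a table. The top surface is at 712 + 49 = 761 mm.


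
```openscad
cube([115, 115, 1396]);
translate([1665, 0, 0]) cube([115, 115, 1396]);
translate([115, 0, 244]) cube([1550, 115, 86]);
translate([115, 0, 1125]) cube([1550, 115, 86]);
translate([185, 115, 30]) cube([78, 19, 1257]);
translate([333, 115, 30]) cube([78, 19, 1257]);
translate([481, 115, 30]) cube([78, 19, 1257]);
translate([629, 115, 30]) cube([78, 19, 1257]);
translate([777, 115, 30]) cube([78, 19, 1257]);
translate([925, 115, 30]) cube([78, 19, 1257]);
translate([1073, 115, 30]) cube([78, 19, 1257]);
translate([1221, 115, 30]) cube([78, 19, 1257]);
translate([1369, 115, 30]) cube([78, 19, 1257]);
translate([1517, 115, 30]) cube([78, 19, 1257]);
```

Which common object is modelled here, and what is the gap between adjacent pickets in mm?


A fence section. The picket gap is 70 mm.

Two posts, two rails, 10 pickets — a fence section. Span 1550 mm holds 10 pickets of 78 mm with 11 equal gaps: ⌊(1550 − 10·78) / 11⌋ = 70 mm.


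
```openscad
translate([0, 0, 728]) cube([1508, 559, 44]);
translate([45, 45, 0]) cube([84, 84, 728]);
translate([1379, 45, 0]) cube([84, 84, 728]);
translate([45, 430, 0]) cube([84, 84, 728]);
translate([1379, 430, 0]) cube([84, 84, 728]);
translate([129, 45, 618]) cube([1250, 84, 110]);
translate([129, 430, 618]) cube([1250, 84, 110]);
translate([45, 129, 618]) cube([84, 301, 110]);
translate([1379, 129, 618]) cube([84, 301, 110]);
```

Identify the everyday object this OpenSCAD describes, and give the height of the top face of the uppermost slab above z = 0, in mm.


A table. The table height is 772 mm.

A 1508×559×44 slab sits at z = 728 on four 84 mm square posts — a table. The top surface is at 728 + 44 = 772 mm.


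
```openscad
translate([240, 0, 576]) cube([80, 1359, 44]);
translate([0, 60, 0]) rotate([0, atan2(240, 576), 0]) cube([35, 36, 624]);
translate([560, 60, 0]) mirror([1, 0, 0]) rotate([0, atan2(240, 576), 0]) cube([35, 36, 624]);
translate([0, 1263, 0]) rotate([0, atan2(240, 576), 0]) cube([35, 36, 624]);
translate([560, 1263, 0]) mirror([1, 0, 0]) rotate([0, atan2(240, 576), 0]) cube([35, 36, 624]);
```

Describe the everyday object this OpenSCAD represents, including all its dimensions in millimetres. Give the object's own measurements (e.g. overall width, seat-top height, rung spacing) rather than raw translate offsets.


A sawhorse. A 80×1359×44 mm beam (x, y, z) sits on two A-frame leg pairs. Each pair is two raked legs of 35×36 mm section (36 mm along y) splaying symmetrically in x. Each leg rises 576 mm vertically over 240 mm of horizontal reach and is 624 mm long along its own axis. Every leg's outer bottom edge rests on the floor and its outer top edge meets a bottom edge of the beam — the left legs (tilting toward +x) meet the beam's −x bottom edge, the right legs (their mirror images, tilting toward −x) meet its +x bottom edge — so the leg tops tuck under the beam, the beam's underside is 576 mm above the floor, and the feet are 560 mm apart outside-to-outside with the beam centred between them. The two leg pairs are set in 60 mm from either end of the beam.


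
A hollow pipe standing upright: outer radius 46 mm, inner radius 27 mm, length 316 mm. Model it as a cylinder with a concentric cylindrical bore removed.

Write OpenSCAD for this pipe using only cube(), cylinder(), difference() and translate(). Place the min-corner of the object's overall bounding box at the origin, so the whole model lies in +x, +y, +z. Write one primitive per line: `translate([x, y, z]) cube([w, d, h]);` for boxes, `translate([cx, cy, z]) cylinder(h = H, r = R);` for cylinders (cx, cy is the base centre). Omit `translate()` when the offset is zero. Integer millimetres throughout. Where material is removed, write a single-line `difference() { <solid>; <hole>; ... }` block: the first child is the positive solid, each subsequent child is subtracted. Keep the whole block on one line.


difference() { translate([46, 46, 0]) cylinder(h = 316, r = 46); translate([46, 46, 0]) cylinder(h = 316, r = 27); }


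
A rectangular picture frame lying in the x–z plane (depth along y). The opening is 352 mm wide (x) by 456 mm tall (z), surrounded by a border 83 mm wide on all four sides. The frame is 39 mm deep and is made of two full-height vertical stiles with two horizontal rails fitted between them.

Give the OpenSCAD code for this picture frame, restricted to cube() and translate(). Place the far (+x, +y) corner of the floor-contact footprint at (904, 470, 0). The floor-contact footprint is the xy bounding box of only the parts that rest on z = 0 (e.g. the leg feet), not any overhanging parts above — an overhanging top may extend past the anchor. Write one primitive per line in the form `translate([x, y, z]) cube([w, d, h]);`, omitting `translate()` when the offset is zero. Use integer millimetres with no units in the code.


translate([386, 431, 0]) cube([83, 39, 622]);
translate([821, 431, 0]) cube([83, 39, 622]);
translate([469, 431, 0]) cube([352, 39, 83]);
translate([469, 431, 539]) cube([352, 39, 83]);


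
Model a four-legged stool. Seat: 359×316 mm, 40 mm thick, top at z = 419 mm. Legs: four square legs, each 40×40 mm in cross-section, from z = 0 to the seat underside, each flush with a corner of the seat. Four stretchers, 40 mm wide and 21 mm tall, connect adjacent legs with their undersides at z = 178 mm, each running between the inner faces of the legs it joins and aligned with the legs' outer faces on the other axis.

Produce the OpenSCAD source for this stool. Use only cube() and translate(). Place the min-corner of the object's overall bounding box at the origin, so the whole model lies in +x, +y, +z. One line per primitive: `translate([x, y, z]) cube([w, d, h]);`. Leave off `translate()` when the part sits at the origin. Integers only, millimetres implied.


translate([0, 0, 379]) cube([359, 316, 40]);
cube([40, 40, 379]);
translate([319, 0, 0]) cube([40, 40, 379]);
translate([0, 276, 0]) cube([40, 40, 379]);
translate([319, 276, 0]) cube([40, 40, 379]);
translate([40, 0, 178]) cube([279, 40, 21]);
translate([40, 276, 178]) cube([279, 40, 21]);
translate([0, 40, 178]) cube([40, 236, 21]);
translate([319, 40, 178]) cube([40, 236, 21]);


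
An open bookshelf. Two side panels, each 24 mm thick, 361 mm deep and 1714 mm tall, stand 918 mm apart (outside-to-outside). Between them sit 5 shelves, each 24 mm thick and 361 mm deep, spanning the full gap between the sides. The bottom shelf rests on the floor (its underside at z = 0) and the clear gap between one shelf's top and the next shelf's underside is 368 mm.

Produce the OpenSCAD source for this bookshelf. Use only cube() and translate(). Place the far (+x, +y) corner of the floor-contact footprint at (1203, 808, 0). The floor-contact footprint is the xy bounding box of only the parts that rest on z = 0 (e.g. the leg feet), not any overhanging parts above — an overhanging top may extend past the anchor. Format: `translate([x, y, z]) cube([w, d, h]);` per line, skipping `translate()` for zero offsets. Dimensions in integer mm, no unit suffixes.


translate([285, 447, 0]) cube([24, 361, 1714]);
translate([1179, 447, 0]) cube([24, 361, 1714]);
translate([309, 447, 0]) cube([870, 361, 24]);
translate([309, 447, 392]) cube([870, 361, 24]);
translate([309, 447, 784]) cube([870, 361, 24]);
translate([309, 447, 1176]) cube([870, 361, 24]);
translate([309, 447, 1568]) cube([870, 361, 24]);


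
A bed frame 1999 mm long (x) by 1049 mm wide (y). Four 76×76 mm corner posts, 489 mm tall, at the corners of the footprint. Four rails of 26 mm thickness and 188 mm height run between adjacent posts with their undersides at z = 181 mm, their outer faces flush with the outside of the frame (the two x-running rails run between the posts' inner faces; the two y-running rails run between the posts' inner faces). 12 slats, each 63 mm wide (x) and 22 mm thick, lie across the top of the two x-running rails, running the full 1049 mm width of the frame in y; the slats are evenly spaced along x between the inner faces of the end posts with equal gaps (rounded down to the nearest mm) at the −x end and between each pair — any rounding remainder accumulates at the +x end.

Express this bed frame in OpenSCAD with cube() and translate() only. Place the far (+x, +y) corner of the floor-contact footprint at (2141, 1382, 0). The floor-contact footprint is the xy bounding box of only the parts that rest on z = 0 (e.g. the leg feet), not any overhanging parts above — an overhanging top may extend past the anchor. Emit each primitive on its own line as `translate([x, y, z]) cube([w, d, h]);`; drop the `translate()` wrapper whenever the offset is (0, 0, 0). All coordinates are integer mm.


translate([142, 333, 0]) cube([76, 76, 489]);
translate([142, 1306, 0]) cube([76, 76, 489]);
translate([2065, 333, 0]) cube([76, 76, 489]);
translate([2065, 1306, 0]) cube([76, 76, 489]);
translate([218, 333, 181]) cube([1847, 26, 188]);
translate([218, 1356, 181]) cube([1847, 26, 188]);
translate([142, 409, 181]) cube([26, 897, 188]);
translate([2115, 409, 181]) cube([26, 897, 188]);
translate([301, 333, 369]) cube([63, 1049, 22]);
translate([447, 333, 369]) cube([63, 1049, 22]);
translate([593, 333, 369]) cube([63, 1049, 22]);
translate([739, 333, 369]) cube([63, 1049, 22]);
translate([885, 333, 369]) cube([63, 1049, 22]);
translate([1031, 333, 369]) cube([63, 1049, 22]);
translate([1177, 333, 369]) cube([63, 1049, 22]);
translate([1323, 333, 369]) cube([63, 1049, 22]);
translate([1469, 333, 369]) cube([63, 1049, 22]);
translate([1615, 333, 369]) cube([63, 1049, 22]);
translate([1761, 333, 369]) cube([63, 1049, 22]);
translate([1907, 333, 369]) cube([63, 1049, 22]);


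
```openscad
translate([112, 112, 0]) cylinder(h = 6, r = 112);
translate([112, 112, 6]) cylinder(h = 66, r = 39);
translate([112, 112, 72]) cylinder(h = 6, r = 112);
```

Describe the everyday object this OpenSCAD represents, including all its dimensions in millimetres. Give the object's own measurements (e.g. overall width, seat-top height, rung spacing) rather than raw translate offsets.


A spool: two coaxial disc flanges of radius 112 mm and thickness 6 mm, joined by a core cylinder of radius 39 mm and height 66 mm. The lower flange rests on z = 0 and the three cylinders share a vertical axis.


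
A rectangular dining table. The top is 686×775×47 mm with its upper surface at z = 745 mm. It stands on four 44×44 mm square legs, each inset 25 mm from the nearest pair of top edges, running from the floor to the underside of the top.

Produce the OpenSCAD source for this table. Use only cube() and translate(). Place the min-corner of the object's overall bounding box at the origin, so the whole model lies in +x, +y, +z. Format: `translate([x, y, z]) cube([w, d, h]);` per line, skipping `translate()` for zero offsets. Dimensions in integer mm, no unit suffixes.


translate([0, 0, 698]) cube([686, 775, 47]);
translate([25, 25, 0]) cube([44, 44, 698]);
translate([617, 25, 0]) cube([44, 44, 698]);
translate([25, 706, 0]) cube([44, 44, 698]);
translate([617, 706, 0]) cube([44, 44, 698]);


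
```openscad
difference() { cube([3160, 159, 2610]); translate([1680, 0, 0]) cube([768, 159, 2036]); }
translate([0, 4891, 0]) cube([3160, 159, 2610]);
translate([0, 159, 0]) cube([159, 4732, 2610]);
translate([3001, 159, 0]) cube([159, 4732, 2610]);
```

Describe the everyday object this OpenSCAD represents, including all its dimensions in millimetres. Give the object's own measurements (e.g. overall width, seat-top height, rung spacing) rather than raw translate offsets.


A single room: four walls, each 2610 mm tall and 159 mm thick, enclosing an outside footprint 3160×5050 mm (x × y), no floor or roof. The front and back walls (−y and +y sides) run the full x-width; the side walls fit between their inner faces. A door opening 768 mm wide and 2036 mm tall is cut through the front wall from the floor up, its −x edge 1680 mm from the wall's −x end.


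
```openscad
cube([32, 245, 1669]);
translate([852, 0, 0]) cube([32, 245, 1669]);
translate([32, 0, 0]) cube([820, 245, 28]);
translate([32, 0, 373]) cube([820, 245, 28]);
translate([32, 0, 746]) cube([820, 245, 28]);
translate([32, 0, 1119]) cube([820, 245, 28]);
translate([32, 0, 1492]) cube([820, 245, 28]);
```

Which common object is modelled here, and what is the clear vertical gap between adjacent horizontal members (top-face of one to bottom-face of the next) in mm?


A bookshelf. The clear shelf gap is 345 mm.

Two tall side panels with 5 horizontal boards between them — a bookshelf. The first two shelf undersides are at z = 0 and z = 373; with shelf thickness 28, the clear gap is 373 − 0 − 28 = 345 mm.


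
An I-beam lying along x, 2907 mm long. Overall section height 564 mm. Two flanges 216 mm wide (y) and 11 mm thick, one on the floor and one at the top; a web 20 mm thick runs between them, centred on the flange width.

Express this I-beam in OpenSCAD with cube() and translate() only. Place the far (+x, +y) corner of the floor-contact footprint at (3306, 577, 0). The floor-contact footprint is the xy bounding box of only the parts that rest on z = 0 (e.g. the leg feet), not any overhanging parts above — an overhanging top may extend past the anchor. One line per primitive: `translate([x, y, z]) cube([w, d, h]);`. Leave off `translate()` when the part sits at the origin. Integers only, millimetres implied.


translate([399, 361, 0]) cube([2907, 216, 11]);
translate([399, 459, 11]) cube([2907, 20, 542]);
translate([399, 361, 553]) cube([2907, 216, 11]);


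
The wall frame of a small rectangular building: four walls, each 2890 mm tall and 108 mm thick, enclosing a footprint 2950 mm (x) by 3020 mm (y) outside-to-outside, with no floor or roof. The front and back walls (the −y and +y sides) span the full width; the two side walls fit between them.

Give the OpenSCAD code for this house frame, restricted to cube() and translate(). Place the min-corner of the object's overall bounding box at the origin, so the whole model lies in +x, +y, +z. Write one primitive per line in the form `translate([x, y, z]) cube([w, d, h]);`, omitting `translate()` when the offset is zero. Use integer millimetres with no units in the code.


cube([2950, 108, 2890]);
translate([0, 2912, 0]) cube([2950, 108, 2890]);
translate([0, 108, 0]) cube([108, 2804, 2890]);
translate([2842, 108, 0]) cube([108, 2804, 2890]);


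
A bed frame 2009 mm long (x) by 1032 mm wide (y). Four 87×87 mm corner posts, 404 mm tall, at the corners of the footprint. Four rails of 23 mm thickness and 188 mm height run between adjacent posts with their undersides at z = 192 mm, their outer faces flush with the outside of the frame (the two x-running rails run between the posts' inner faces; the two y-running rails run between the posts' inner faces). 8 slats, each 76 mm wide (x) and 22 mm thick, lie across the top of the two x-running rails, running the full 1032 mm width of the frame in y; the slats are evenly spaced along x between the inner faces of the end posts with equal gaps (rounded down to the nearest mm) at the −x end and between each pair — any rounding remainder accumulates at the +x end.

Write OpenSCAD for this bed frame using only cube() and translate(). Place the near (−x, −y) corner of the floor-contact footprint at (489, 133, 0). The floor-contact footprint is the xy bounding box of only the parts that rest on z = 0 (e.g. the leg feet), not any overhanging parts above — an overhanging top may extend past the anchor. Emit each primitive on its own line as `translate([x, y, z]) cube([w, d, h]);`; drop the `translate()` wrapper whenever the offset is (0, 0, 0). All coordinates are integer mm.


translate([489, 133, 0]) cube([87, 87, 404]);
translate([489, 1078, 0]) cube([87, 87, 404]);
translate([2411, 133, 0]) cube([87, 87, 404]);
translate([2411, 1078, 0]) cube([87, 87, 404]);
translate([576, 133, 192]) cube([1835, 23, 188]);
translate([576, 1142, 192]) cube([1835, 23, 188]);
translate([489, 220, 192]) cube([23, 858, 188]);
translate([2475, 220, 192]) cube([23, 858, 188]);
translate([712, 133, 380]) cube([76, 1032, 22]);
translate([924, 133, 380]) cube([76, 1032, 22]);
translate([1136, 133, 380]) cube([76, 1032, 22]);
translate([1348, 133, 380]) cube([76, 1032, 22]);
translate([1560, 133, 380]) cube([76, 1032, 22]);
translate([1772, 133, 380]) cube([76, 1032, 22]);
translate([1984, 133, 380]) cube([76, 1032, 22]);
translate([2196, 133, 380]) cube([76, 1032, 22]);


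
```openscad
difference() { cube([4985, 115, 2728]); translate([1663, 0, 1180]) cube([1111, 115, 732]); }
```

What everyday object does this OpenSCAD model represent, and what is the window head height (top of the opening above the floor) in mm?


A wall with a window opening. The window head height is 1912 mm.

A wall with a rectangular opening subtracted — a window. Sill at z = 1180, opening 732 mm tall, so the head is at 1180 + 732 = 1912 mm.


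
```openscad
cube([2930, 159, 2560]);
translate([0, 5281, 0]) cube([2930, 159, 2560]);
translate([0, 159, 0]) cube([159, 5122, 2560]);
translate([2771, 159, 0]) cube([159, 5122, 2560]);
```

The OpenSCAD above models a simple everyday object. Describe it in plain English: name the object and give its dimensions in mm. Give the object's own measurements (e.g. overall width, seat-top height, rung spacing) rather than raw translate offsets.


The wall frame of a small rectangular building: four walls, each 2560 mm tall and 159 mm thick, enclosing a footprint 2930 mm (x) by 5440 mm (y) outside-to-outside, with no floor or roof. The front and back walls (the −y and +y sides) span the full width; the two side walls fit between them.


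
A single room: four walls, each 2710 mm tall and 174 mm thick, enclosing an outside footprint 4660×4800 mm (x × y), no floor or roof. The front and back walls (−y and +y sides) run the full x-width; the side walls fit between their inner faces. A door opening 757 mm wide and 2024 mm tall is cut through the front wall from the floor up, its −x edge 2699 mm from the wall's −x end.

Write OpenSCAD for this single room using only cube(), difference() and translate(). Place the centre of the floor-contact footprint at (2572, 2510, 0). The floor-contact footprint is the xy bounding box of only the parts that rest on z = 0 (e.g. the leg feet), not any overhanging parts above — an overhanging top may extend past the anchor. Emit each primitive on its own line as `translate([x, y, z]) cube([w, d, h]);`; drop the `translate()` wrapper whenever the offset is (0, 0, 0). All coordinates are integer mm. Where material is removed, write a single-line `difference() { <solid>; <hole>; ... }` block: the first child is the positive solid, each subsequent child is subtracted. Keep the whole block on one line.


difference() { translate([242, 110, 0]) cube([4660, 174, 2710]); translate([2941, 110, 0]) cube([757, 174, 2024]); }
translate([242, 4736, 0]) cube([4660, 174, 2710]);
translate([242, 284, 0]) cube([174, 4452, 2710]);
translate([4728, 284, 0]) cube([174, 4452, 2710]);
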